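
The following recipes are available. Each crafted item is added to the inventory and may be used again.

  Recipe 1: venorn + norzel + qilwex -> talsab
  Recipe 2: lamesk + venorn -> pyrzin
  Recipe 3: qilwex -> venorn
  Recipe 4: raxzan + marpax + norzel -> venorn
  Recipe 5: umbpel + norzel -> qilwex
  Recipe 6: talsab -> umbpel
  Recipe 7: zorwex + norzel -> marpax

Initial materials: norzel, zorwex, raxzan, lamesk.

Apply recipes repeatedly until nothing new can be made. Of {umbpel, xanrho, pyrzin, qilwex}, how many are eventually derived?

Using Recipe 7, zorwex and norzel make marpax.
raxzan + marpax + norzel -> venorn (Recipe 4).
lamesk + venorn -> pyrzin (Recipe 2).
umbpel would need talsab (Recipe 6), but talsab is never obtained.
No rule produces xanrho, and it is not given.
pyrzin: reached.
qilwex would need umbpel and norzel (Recipe 5), but umbpel is never obtained.
Reached: pyrzin — 1 of the 4.

1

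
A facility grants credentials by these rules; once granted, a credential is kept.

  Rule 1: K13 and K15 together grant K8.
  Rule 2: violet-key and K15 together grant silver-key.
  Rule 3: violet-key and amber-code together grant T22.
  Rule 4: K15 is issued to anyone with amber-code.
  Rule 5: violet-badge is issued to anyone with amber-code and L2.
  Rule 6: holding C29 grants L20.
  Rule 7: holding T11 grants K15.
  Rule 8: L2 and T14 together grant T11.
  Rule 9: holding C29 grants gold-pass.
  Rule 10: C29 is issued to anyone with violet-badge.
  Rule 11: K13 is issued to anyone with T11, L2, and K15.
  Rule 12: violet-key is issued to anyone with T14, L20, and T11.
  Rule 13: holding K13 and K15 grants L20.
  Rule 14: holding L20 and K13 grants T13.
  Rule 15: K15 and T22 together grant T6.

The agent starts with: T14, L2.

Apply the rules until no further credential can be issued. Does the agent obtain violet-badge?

violet-badge would need amber-code and L2 (Rule 5), but amber-code is never granted.

No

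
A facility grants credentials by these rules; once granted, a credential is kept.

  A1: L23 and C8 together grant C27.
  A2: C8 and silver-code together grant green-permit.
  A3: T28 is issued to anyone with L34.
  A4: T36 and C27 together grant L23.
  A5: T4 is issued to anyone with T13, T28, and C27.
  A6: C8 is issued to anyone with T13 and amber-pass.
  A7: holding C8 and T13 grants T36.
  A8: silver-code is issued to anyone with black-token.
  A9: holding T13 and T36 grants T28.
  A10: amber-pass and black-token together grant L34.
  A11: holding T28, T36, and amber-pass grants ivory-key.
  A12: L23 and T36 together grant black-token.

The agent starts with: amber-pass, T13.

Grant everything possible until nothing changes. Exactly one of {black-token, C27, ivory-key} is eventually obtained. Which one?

Holding T13 and amber-pass grants C8 (A6).
Holding C8 and T13 grants T36 (A7).
Holding T13 and T36 grants T28 (A9).
Holding T28, T36, and amber-pass grants ivory-key (A11).
C27 would need L23 and C8 (A1), but L23 is never granted. black-token would need L23 and T36 (A12), but L23 is never granted.

ivory-key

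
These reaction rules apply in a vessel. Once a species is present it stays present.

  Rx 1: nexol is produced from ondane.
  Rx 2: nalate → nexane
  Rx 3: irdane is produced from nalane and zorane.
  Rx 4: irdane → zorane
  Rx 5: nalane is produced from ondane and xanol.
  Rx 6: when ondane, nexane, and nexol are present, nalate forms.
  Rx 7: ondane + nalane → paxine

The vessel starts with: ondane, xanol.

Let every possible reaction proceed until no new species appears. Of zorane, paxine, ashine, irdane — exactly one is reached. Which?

ondane and xanol present → nalane forms (Rx 5).
ondane and nalane present → paxine forms (Rx 7).
zorane would need irdane (Rx 4), but irdane never forms. No rule produces ashine, and it is not given. irdane would need nalane and zorane (Rx 3), but zorane never forms.

paxine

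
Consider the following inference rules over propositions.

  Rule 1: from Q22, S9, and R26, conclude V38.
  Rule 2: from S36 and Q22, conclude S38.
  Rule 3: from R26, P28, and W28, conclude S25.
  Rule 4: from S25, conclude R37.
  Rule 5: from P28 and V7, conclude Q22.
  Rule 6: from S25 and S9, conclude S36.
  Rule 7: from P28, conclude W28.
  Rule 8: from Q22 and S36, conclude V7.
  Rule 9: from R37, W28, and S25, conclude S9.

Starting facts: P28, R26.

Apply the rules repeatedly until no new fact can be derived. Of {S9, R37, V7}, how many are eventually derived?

2

From P28, Rule 7 gives W28.
R26, P28, and W28 hold, so S25 follows (Rule 3).
From S25, Rule 4 gives R37.
From R37, W28, and S25, Rule 9 gives S9.
S9: reached.
R37: reached.
V7 would need Q22 and S36 (Rule 8), but Q22 is never established.
Reached: S9 and R37 — 2 of the 3.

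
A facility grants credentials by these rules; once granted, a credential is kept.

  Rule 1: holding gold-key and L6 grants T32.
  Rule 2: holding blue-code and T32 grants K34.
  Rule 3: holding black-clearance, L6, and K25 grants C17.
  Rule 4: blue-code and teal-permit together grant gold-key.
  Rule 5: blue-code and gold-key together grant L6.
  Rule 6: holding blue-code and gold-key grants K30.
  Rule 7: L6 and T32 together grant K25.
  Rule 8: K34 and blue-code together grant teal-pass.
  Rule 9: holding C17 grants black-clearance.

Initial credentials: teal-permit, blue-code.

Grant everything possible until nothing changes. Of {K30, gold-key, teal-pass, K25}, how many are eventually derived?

4

Holding blue-code and teal-permit grants gold-key (Rule 4).
Holding blue-code and gold-key grants L6 (Rule 5).
Holding blue-code and gold-key grants K30 (Rule 6).
Holding gold-key and L6 grants T32 (Rule 1).
Holding blue-code and T32 grants K34 (Rule 2).
Holding L6 and T32 grants K25 (Rule 7).
Holding K34 and blue-code grants teal-pass (Rule 8).
K30: reached.
gold-key: reached.
teal-pass: reached.
K25: reached.
All 4 are reached.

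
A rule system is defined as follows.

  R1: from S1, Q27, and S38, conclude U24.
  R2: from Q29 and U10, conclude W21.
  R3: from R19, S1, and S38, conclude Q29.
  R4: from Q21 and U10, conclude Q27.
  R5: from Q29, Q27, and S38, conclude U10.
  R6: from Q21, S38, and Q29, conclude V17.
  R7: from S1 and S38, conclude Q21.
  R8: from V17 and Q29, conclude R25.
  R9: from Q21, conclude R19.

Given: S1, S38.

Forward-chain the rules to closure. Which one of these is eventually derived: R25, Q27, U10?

R25

S1 and S38 hold, so Q21 follows (R7).
From Q21, R9 gives R19.
From R19, S1, and S38, R3 gives Q29.
Q21, S38, and Q29 hold, so V17 follows (R6).
From V17 and Q29, R8 gives R25.
U10 would need Q29, Q27, and S38 (R5), but Q27 is never established. Q27 would need Q21 and U10 (R4), but U10 is never established.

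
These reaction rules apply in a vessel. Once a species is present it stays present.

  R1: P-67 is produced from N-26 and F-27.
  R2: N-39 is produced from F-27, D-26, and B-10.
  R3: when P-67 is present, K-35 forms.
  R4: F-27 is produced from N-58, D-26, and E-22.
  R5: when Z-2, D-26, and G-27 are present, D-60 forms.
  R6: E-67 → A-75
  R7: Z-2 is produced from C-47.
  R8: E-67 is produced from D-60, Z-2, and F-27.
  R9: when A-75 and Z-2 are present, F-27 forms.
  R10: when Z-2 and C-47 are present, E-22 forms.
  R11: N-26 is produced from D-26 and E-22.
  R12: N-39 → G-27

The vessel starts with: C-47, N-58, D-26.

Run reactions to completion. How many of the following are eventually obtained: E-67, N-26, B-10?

1

C-47 present → Z-2 forms (R7).
Z-2 and C-47 present → E-22 forms (R10).
D-26 and E-22 present → N-26 forms (R11).
E-67 would need D-60, Z-2, and F-27 (R8), but D-60 never forms.
N-26: reached.
No rule produces B-10, and it is not given.
Reached: N-26 — 1 of the 3.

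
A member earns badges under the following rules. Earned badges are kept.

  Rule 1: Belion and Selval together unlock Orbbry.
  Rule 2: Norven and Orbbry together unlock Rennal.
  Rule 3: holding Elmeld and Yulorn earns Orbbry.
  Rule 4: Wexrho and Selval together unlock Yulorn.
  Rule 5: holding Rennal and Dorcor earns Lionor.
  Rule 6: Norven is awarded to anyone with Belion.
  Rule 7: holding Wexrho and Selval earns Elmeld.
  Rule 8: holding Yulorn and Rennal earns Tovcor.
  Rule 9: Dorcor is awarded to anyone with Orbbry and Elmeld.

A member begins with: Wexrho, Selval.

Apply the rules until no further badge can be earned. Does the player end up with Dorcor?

With Wexrho and Selval, Elmeld is earned (Rule 7).
With Wexrho and Selval, Yulorn is earned (Rule 4).
With Elmeld and Yulorn, Orbbry is earned (Rule 3).
With Orbbry and Elmeld, Dorcor is earned (Rule 9).

Yes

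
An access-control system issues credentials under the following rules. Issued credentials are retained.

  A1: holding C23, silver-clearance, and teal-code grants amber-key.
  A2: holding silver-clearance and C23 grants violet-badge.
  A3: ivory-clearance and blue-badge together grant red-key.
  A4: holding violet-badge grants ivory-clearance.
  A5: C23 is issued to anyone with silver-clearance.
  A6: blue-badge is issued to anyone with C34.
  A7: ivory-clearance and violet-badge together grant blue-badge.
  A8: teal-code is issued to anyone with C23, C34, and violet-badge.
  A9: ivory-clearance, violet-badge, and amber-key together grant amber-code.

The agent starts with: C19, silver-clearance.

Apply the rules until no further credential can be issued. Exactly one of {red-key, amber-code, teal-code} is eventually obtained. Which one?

Holding silver-clearance grants C23 (A5).
Holding silver-clearance and C23 grants violet-badge (A2).
Holding violet-badge grants ivory-clearance (A4).
Holding ivory-clearance and violet-badge grants blue-badge (A7).
Holding ivory-clearance and blue-badge grants red-key (A3).
teal-code would need C23, C34, and violet-badge (A8), but C34 is never granted. amber-code would need ivory-clearance, violet-badge, and amber-key (A9), but amber-key is never granted.

red-key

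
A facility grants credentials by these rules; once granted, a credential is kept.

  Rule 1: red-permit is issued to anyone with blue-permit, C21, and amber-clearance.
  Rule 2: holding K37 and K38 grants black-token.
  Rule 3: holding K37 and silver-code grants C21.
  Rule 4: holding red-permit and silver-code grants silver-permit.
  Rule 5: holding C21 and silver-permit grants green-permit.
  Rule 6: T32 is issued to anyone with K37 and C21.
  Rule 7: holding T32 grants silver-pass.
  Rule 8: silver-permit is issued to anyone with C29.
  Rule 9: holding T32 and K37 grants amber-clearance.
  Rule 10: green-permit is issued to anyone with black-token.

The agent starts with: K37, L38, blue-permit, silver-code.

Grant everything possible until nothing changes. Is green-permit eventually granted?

Holding K37 and silver-code grants C21 (Rule 3).
Holding K37 and C21 grants T32 (Rule 6).
Holding T32 and K37 grants amber-clearance (Rule 9).
Holding blue-permit, C21, and amber-clearance grants red-permit (Rule 1).
Holding red-permit and silver-code grants silver-permit (Rule 4).
Holding C21 and silver-permit grants green-permit (Rule 5).

Yes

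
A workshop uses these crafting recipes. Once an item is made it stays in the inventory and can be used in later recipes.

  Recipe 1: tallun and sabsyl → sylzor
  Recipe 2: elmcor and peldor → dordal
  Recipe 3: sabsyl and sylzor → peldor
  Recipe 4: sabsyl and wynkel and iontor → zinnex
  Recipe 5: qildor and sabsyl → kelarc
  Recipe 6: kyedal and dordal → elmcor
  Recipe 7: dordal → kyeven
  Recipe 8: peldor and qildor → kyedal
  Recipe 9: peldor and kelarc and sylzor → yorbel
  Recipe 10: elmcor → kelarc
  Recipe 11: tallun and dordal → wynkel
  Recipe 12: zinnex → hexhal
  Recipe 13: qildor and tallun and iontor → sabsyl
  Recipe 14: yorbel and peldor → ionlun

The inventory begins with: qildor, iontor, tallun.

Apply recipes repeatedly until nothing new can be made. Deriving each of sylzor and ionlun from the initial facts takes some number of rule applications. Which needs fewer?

sylzor

sylzor: Using Recipe 13, qildor, tallun, and iontor make sabsyl. Using Recipe 1, tallun and sabsyl make sylzor. [2 rule applications]
ionlun: qildor and tallun and iontor → sabsyl (Recipe 13). qildor and sabsyl → kelarc (Recipe 5). Using Recipe 1, tallun and sabsyl make sylzor. sabsyl and sylzor → peldor (Recipe 3). Using Recipe 9, peldor, kelarc, and sylzor make yorbel. yorbel and peldor → ionlun (Recipe 14). [6 rule applications]
sylzor needs fewer.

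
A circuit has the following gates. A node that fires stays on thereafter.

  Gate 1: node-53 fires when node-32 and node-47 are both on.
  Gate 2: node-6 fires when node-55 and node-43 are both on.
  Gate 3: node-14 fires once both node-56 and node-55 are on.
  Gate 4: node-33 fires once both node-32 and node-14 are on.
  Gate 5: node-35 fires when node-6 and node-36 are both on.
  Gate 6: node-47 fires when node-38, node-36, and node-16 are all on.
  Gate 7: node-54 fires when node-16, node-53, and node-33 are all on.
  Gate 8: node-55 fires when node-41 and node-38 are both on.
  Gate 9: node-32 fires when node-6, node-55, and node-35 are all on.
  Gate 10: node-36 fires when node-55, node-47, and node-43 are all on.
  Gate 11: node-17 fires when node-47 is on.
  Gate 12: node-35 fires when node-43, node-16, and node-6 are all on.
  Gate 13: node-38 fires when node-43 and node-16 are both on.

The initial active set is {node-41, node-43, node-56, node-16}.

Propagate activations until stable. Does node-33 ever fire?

Yes

Gate 13: node-43 and node-16 on → node-38 on.
Gate 8: node-41 and node-38 on → node-55 on.
node-55 and node-43 are on, so node-6 fires (Gate 2).
node-56 and node-55 are on, so node-14 fires (Gate 3).
node-43, node-16, and node-6 are on, so node-35 fires (Gate 12).
Gate 9: node-6, node-55, and node-35 on → node-32 on.
Gate 4: node-32 and node-14 on → node-33 on.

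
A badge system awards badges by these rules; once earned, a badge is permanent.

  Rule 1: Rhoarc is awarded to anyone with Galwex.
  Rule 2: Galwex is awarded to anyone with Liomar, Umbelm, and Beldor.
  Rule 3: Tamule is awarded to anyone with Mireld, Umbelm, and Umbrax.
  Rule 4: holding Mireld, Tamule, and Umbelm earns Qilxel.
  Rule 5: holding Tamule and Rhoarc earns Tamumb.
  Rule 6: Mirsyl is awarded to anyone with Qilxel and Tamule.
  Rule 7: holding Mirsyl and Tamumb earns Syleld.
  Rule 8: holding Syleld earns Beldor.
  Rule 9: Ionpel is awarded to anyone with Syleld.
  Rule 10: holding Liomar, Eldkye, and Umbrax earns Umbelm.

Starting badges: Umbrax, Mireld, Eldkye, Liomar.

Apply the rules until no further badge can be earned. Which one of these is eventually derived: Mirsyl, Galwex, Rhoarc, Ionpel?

Mirsyl

With Liomar, Eldkye, and Umbrax, Umbelm is earned (Rule 10).
With Mireld, Umbelm, and Umbrax, Tamule is earned (Rule 3).
With Mireld, Tamule, and Umbelm, Qilxel is earned (Rule 4).
With Qilxel and Tamule, Mirsyl is earned (Rule 6).
Ionpel would need Syleld (Rule 9), but Syleld is never earned. Rhoarc would need Galwex (Rule 1), but Galwex is never earned. Galwex would need Liomar, Umbelm, and Beldor (Rule 2), but Beldor is never earned.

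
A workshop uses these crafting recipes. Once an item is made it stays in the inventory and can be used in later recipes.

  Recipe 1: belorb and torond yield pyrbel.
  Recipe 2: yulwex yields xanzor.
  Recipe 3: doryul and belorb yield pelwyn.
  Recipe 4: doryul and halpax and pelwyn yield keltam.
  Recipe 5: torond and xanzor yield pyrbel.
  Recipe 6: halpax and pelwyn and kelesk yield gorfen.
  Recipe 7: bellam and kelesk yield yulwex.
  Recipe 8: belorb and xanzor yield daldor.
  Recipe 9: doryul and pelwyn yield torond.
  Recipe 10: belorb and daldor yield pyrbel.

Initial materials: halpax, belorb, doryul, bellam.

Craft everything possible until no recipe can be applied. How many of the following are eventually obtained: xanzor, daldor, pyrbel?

doryul and belorb → pelwyn (Recipe 3).
doryul and pelwyn → torond (Recipe 9).
belorb and torond → pyrbel (Recipe 1).
xanzor would need yulwex (Recipe 2), but yulwex is never obtained.
daldor would need belorb and xanzor (Recipe 8), but xanzor is never obtained.
pyrbel: reached.
Reached: pyrbel — 1 of the 3.

1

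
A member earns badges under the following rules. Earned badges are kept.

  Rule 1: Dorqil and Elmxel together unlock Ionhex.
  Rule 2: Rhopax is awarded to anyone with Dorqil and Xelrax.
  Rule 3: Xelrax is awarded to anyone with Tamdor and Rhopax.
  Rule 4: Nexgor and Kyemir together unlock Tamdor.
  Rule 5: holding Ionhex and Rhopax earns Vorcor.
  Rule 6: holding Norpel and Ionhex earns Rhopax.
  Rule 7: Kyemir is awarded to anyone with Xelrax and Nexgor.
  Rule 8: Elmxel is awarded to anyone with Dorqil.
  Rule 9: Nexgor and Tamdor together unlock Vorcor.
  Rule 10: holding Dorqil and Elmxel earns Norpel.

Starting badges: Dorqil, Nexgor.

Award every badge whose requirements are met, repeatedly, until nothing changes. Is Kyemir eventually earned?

No

Kyemir would need Xelrax and Nexgor (Rule 7), but Xelrax is never earned.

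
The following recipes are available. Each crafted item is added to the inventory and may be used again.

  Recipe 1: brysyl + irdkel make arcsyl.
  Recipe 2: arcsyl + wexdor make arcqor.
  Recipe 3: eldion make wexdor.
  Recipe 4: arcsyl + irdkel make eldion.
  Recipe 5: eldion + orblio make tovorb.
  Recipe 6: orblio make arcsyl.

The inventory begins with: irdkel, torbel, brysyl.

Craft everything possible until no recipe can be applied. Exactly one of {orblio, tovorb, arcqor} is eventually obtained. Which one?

arcqor

brysyl + irdkel → arcsyl (Recipe 1).
Using Recipe 4, arcsyl and irdkel make eldion.
eldion → wexdor (Recipe 3).
arcsyl + wexdor → arcqor (Recipe 2).
tovorb would need eldion and orblio (Recipe 5), but orblio is never obtained. No rule produces orblio, and it is not given.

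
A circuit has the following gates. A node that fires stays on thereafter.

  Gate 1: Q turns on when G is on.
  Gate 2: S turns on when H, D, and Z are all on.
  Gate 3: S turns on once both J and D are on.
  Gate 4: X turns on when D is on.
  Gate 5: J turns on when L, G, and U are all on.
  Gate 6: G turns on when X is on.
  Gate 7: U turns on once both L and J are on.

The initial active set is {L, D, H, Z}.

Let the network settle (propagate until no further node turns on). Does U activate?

U would need L and J (Gate 7), but J never turns on.

No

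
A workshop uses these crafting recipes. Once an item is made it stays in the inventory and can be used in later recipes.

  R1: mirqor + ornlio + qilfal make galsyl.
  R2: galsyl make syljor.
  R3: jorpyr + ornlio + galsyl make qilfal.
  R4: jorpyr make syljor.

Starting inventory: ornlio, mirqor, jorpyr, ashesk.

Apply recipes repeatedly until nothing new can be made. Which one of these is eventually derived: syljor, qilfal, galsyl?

syljor

Using R4, jorpyr makes syljor.
qilfal would need jorpyr, ornlio, and galsyl (R3), but galsyl is never obtained. galsyl would need mirqor, ornlio, and qilfal (R1), but qilfal is never obtained.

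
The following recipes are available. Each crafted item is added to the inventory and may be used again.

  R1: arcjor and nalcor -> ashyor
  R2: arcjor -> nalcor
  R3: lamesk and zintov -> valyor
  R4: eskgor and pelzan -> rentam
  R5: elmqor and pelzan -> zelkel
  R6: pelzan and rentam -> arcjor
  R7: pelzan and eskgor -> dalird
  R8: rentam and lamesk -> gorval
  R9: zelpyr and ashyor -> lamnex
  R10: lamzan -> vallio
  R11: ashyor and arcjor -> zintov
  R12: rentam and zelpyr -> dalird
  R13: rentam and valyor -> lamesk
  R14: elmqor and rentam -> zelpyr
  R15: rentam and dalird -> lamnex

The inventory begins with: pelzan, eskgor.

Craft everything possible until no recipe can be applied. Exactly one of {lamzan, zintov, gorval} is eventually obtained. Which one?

Using R4, eskgor and pelzan make rentam.
Using R6, pelzan and rentam make arcjor.
arcjor -> nalcor (R2).
Using R1, arcjor and nalcor make ashyor.
ashyor and arcjor -> zintov (R11).
No rule produces lamzan, and it is not given. gorval would need rentam and lamesk (R8), but lamesk is never obtained.

zintov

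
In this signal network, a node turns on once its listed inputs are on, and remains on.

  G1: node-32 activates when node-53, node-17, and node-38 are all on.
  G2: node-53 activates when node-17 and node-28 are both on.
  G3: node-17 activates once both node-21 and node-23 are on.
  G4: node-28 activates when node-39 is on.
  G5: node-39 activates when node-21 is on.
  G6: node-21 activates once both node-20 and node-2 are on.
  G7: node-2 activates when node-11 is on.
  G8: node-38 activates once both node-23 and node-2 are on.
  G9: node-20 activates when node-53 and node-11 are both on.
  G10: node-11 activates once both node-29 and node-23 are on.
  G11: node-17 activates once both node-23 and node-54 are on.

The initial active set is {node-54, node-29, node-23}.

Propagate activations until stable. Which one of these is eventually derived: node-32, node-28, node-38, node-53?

node-38

G10: node-29 and node-23 on → node-11 on.
node-11 is on, so node-2 activates (G7).
node-23 and node-2 are on, so node-38 activates (G8).
node-32 would need node-53, node-17, and node-38 (G1), but node-53 never turns on. node-53 would need node-17 and node-28 (G2), but node-28 never turns on. node-28 would need node-39 (G4), but node-39 never turns on.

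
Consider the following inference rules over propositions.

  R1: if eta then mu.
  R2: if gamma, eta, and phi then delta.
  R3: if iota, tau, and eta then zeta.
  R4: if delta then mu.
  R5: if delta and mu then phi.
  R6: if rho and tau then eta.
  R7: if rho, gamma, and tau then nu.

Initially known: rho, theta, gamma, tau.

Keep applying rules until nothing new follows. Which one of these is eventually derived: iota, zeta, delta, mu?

mu

rho and tau hold, so eta follows (R6).
From eta, R1 gives mu.
zeta would need iota, tau, and eta (R3), but iota is never established. No rule produces iota, and it is not given. delta would need gamma, eta, and phi (R2), but phi is never established.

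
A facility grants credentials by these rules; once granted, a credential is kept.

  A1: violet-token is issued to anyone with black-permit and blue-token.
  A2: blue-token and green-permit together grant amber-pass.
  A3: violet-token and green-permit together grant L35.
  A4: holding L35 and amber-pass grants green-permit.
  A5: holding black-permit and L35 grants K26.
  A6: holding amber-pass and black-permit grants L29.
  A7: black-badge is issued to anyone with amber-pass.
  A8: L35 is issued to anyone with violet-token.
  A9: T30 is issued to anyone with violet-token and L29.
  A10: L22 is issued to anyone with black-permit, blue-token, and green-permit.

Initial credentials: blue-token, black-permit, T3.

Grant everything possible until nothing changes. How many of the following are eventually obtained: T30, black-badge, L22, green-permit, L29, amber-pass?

T30 would need violet-token and L29 (A9), but L29 is never granted.
black-badge would need amber-pass (A7), but amber-pass is never granted.
L22 would need black-permit, blue-token, and green-permit (A10), but green-permit is never granted.
green-permit would need L35 and amber-pass (A4), but amber-pass is never granted.
L29 would need amber-pass and black-permit (A6), but amber-pass is never granted.
amber-pass would need blue-token and green-permit (A2), but green-permit is never granted.
None of the 6 are reached.

0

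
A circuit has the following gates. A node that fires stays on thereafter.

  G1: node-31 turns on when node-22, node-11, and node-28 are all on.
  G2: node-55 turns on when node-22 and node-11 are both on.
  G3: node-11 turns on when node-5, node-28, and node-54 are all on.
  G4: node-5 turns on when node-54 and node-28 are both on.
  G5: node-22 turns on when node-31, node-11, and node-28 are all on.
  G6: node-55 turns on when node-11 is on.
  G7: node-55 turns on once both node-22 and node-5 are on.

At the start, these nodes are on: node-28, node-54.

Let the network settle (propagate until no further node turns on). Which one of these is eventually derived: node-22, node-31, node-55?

node-54 and node-28 are on, so node-5 turns on (G4).
G3: node-5, node-28, and node-54 on → node-11 on.
G6: node-11 on → node-55 on.
node-31 would need node-22, node-11, and node-28 (G1), but node-22 never turns on. node-22 would need node-31, node-11, and node-28 (G5), but node-31 never turns on.

node-55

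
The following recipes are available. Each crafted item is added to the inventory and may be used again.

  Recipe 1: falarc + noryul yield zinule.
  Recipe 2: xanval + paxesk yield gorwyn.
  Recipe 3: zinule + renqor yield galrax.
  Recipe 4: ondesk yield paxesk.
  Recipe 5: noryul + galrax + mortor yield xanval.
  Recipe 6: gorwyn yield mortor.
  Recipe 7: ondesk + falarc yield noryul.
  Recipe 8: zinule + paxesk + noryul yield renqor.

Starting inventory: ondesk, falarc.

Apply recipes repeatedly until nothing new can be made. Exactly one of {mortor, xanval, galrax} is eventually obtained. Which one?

ondesk → paxesk (Recipe 4).
ondesk + falarc → noryul (Recipe 7).
falarc + noryul → zinule (Recipe 1).
zinule + paxesk + noryul → renqor (Recipe 8).
Using Recipe 3, zinule and renqor make galrax.
xanval would need noryul, galrax, and mortor (Recipe 5), but mortor is never obtained. mortor would need gorwyn (Recipe 6), but gorwyn is never obtained.

galrax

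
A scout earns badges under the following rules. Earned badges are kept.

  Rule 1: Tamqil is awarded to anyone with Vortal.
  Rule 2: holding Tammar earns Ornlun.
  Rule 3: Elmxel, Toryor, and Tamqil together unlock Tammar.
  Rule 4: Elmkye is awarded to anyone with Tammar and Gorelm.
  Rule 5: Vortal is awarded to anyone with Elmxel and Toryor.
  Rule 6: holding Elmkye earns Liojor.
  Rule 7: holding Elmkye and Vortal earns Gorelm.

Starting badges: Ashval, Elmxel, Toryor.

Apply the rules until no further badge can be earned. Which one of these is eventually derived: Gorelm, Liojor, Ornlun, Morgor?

Ornlun

With Elmxel and Toryor, Vortal is earned (Rule 5).
With Vortal, Tamqil is earned (Rule 1).
With Elmxel, Toryor, and Tamqil, Tammar is earned (Rule 3).
With Tammar, Ornlun is earned (Rule 2).
Gorelm would need Elmkye and Vortal (Rule 7), but Elmkye is never earned. Liojor would need Elmkye (Rule 6), but Elmkye is never earned. No rule produces Morgor, and it is not given.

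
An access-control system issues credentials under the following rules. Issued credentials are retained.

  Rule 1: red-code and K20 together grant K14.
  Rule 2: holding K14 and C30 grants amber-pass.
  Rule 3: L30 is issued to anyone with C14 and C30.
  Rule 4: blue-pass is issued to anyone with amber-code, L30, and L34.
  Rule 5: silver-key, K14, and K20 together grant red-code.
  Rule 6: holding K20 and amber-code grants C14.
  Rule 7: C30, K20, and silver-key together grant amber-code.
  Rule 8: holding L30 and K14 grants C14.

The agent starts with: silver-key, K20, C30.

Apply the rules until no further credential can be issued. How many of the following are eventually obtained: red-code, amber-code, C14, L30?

3

Holding C30, K20, and silver-key grants amber-code (Rule 7).
Holding K20 and amber-code grants C14 (Rule 6).
Holding C14 and C30 grants L30 (Rule 3).
red-code would need silver-key, K14, and K20 (Rule 5), but K14 is never granted.
amber-code: reached.
C14: reached.
L30: reached.
Reached: amber-code, C14, and L30 — 3 of the 4.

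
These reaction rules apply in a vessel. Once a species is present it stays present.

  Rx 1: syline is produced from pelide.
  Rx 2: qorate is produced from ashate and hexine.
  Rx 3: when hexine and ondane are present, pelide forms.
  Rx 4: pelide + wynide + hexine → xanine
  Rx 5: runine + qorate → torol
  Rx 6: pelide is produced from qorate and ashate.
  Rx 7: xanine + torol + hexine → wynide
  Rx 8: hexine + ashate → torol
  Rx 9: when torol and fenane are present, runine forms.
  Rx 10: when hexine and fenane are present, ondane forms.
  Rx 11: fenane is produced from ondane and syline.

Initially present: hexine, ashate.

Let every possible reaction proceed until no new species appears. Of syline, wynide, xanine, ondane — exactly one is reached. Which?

syline

ashate and hexine present → qorate forms (Rx 2).
qorate and ashate present → pelide forms (Rx 6).
pelide present → syline forms (Rx 1).
ondane would need hexine and fenane (Rx 10), but fenane never forms. wynide would need xanine, torol, and hexine (Rx 7), but xanine never forms. xanine would need pelide, wynide, and hexine (Rx 4), but wynide never forms.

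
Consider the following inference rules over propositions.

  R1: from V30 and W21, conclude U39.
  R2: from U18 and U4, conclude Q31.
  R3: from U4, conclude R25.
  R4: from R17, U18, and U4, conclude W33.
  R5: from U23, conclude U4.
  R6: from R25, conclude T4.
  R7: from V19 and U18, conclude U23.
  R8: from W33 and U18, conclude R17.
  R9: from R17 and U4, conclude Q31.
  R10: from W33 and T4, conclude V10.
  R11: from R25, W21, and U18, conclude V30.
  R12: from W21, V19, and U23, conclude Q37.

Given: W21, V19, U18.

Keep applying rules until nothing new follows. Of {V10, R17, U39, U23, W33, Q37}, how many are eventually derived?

3

V19 and U18 hold, so U23 follows (R7).
From U23, R5 gives U4.
W21, V19, and U23 hold, so Q37 follows (R12).
U4 holds, so R25 follows (R3).
From R25, W21, and U18, R11 gives V30.
From V30 and W21, R1 gives U39.
V10 would need W33 and T4 (R10), but W33 is never established.
R17 would need W33 and U18 (R8), but W33 is never established.
U39: reached.
U23: reached.
W33 would need R17, U18, and U4 (R4), but R17 is never established.
Q37: reached.
Reached: U39, U23, and Q37 — 3 of the 6.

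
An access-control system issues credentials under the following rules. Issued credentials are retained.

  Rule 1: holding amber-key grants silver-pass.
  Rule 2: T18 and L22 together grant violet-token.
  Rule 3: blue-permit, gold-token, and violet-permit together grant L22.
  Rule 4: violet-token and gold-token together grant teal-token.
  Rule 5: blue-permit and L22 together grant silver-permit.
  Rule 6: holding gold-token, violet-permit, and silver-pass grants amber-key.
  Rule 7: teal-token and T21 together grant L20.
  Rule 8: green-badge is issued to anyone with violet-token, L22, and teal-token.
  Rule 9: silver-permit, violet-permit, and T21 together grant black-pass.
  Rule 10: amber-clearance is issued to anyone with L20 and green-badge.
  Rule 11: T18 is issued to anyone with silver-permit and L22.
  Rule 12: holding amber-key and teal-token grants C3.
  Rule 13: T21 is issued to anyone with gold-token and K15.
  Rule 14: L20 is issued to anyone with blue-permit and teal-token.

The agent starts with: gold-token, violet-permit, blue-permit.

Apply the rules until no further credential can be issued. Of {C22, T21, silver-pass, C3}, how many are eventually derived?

No rule produces C22, and it is not given.
T21 would need gold-token and K15 (Rule 13), but K15 is never granted.
silver-pass would need amber-key (Rule 1), but amber-key is never granted.
C3 would need amber-key and teal-token (Rule 12), but amber-key is never granted.
None of the 4 are reached.

0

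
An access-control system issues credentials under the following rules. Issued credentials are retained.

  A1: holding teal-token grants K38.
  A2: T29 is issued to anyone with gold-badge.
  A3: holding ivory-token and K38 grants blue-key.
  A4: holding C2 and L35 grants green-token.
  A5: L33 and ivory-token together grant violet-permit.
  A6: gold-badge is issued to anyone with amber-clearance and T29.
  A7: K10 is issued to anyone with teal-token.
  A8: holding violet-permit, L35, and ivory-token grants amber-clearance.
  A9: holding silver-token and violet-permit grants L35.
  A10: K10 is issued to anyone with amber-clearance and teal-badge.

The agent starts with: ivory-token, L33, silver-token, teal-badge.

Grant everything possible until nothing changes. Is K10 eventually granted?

Yes

Holding L33 and ivory-token grants violet-permit (A5).
Holding silver-token and violet-permit grants L35 (A9).
Holding violet-permit, L35, and ivory-token grants amber-clearance (A8).
Holding amber-clearance and teal-badge grants K10 (A10).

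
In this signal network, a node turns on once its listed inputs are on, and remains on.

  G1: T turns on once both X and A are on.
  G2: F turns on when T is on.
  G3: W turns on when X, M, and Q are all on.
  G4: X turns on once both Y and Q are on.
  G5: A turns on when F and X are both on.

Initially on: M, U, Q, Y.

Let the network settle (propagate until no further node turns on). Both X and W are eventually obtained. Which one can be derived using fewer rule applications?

X: Y and Q are on, so X turns on (G4). [1 rule application]
W: G4: Y and Q on → X on. X, M, and Q are on, so W turns on (G3). [2 rule applications]
X needs fewer.

X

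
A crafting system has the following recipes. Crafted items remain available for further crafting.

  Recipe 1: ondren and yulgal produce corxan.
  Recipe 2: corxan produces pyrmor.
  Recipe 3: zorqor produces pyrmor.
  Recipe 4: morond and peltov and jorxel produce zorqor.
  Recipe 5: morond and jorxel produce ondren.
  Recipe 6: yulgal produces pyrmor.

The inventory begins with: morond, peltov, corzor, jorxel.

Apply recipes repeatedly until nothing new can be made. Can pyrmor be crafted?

morond and peltov and jorxel → zorqor (Recipe 4).
zorqor → pyrmor (Recipe 3).

Yes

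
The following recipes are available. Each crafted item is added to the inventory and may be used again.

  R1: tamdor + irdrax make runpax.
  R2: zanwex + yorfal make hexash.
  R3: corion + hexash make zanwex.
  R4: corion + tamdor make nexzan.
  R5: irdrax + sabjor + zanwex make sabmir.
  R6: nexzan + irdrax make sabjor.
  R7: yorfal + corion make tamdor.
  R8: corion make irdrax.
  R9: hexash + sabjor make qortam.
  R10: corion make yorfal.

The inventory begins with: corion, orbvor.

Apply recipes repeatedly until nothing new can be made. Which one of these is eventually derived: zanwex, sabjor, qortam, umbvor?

corion → irdrax (R8).
Using R10, corion makes yorfal.
Using R7, yorfal and corion make tamdor.
corion + tamdor → nexzan (R4).
Using R6, nexzan and irdrax make sabjor.
qortam would need hexash and sabjor (R9), but hexash is never obtained. No rule produces umbvor, and it is not given. zanwex would need corion and hexash (R3), but hexash is never obtained.

sabjor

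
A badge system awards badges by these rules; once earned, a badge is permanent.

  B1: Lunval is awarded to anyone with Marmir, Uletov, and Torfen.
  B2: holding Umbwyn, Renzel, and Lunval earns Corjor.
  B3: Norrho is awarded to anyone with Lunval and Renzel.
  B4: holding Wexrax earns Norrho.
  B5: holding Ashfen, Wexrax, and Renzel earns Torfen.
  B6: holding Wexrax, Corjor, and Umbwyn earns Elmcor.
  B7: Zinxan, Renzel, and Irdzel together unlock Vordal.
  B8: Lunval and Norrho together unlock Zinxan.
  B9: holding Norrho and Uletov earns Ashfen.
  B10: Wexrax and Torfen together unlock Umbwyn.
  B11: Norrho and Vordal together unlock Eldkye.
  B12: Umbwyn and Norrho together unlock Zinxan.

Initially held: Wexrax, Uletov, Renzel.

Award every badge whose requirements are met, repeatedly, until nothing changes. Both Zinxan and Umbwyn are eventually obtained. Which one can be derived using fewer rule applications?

Umbwyn: With Wexrax, Norrho is earned (B4). With Norrho and Uletov, Ashfen is earned (B9). With Ashfen, Wexrax, and Renzel, Torfen is earned (B5). With Wexrax and Torfen, Umbwyn is earned (B10). [4 rule applications]
Zinxan: With Wexrax, Norrho is earned (B4). With Norrho and Uletov, Ashfen is earned (B9). With Ashfen, Wexrax, and Renzel, Torfen is earned (B5). With Wexrax and Torfen, Umbwyn is earned (B10). With Umbwyn and Norrho, Zinxan is earned (B12). [5 rule applications]
Umbwyn needs fewer.

Umbwyn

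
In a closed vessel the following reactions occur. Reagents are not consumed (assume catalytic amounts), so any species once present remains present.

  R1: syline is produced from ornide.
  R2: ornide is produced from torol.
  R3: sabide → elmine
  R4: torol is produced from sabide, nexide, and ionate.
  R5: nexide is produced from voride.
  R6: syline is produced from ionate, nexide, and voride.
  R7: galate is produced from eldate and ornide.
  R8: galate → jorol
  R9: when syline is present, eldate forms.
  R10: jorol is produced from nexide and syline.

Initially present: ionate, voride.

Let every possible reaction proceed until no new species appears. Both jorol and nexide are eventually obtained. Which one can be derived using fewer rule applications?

nexide

nexide: voride present → nexide forms (R5). [1 rule application]
jorol: voride present → nexide forms (R5). ionate, nexide, and voride present → syline forms (R6). nexide and syline present → jorol forms (R10). [3 rule applications]
nexide needs fewer.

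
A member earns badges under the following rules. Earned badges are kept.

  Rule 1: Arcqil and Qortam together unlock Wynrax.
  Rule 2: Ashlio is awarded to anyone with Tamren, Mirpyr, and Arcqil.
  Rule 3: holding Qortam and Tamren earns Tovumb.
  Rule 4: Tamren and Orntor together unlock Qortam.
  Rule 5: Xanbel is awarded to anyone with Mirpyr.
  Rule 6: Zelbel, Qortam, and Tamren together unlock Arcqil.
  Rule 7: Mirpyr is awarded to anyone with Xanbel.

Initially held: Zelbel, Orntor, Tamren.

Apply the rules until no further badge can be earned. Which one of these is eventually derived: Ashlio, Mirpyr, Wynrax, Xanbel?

Wynrax

With Tamren and Orntor, Qortam is earned (Rule 4).
With Zelbel, Qortam, and Tamren, Arcqil is earned (Rule 6).
With Arcqil and Qortam, Wynrax is earned (Rule 1).
Ashlio would need Tamren, Mirpyr, and Arcqil (Rule 2), but Mirpyr is never earned. Xanbel would need Mirpyr (Rule 5), but Mirpyr is never earned. Mirpyr would need Xanbel (Rule 7), but Xanbel is never earned.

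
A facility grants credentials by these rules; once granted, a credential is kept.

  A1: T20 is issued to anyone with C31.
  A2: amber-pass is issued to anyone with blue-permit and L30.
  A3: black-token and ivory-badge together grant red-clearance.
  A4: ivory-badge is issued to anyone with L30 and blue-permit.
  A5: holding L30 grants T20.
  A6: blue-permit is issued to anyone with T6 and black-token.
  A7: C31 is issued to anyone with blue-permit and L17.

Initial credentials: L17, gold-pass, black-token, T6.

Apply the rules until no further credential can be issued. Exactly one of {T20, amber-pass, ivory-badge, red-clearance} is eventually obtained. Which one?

T20

Holding T6 and black-token grants blue-permit (A6).
Holding blue-permit and L17 grants C31 (A7).
Holding C31 grants T20 (A1).
red-clearance would need black-token and ivory-badge (A3), but ivory-badge is never granted. ivory-badge would need L30 and blue-permit (A4), but L30 is never granted. amber-pass would need blue-permit and L30 (A2), but L30 is never granted.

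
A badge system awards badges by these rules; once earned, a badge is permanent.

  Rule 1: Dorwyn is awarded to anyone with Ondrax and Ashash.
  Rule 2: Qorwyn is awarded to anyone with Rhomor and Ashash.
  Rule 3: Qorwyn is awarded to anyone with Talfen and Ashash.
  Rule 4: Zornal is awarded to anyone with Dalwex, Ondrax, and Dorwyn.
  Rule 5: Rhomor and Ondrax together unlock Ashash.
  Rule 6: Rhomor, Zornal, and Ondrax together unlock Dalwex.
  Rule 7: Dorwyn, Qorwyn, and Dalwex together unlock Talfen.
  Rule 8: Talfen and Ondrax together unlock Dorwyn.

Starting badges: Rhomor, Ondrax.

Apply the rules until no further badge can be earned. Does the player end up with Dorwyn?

Yes

With Rhomor and Ondrax, Ashash is earned (Rule 5).
With Ondrax and Ashash, Dorwyn is earned (Rule 1).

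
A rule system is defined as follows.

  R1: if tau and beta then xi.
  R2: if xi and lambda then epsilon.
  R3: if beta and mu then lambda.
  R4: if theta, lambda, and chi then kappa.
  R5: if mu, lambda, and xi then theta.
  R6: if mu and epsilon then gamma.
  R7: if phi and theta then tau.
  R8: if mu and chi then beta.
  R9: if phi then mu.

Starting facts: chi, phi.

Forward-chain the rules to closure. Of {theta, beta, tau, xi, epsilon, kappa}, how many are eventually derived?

From phi, R9 gives mu.
From mu and chi, R8 gives beta.
theta would need mu, lambda, and xi (R5), but xi is never established.
beta: reached.
tau would need phi and theta (R7), but theta is never established.
xi would need tau and beta (R1), but tau is never established.
epsilon would need xi and lambda (R2), but xi is never established.
kappa would need theta, lambda, and chi (R4), but theta is never established.
Reached: beta — 1 of the 6.

1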